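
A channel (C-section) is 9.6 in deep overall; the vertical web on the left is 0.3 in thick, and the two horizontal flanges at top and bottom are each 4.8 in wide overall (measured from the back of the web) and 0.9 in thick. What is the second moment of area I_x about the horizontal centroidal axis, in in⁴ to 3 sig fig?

I_x ≈ 176 in⁴

Decompose the section into non-overlapping parts with the origin at the bottom-left of its bounding rectangle.
Web: 0.3 × 9.6, A = 2.88 in², y = 4.8 in, Ī = 22.118 in⁴.
Top flange (beyond web): 4.5 × 0.9, A = 4.05 in², y = 9.15 in, Ī = 0.27338 in⁴.
Bottom flange (beyond web): 4.5 × 0.9, A = 4.05 in², y = 0.45 in, Ī = 0.27338 in⁴.
By symmetry the centroid is at mid-height, ȳ = 4.8 in.
Transfer each piece to the horizontal centroidal axis using Ī + A·d² with d = y − 4.8:
  web: d = 0 in → contributes +22.118 in⁴
  top flange (beyond web): d = 4.35 in → contributes +76.91 in⁴
  bottom flange (beyond web): d = -4.35 in → contributes +76.91 in⁴
Total I = 175.94 in⁴.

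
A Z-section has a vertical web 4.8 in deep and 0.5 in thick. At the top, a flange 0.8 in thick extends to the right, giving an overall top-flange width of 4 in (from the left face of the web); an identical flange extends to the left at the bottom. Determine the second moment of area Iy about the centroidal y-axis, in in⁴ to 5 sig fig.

Decompose the section into non-overlapping parts with the origin at the bottom-left of its bounding rectangle.
Web: 0.5 × 4.8, A = 2.4 in², x = 3.75 in, Ī = 0.05 in⁴.
Top flange (beyond web): 3.5 × 0.8, A = 2.8 in², x = 5.75 in, Ī = 2.858333 in⁴.
Bottom flange (beyond web): 3.5 × 0.8, A = 2.8 in², x = 1.75 in, Ī = 2.858333 in⁴.
Centroid: x̄ = ΣA·x / ΣA = 3.75 in.
Transfer each piece to the centroidal y-axis using Ī + A·d² with d = x − 3.75:
  web: d = 0 in → contributes +0.05 in⁴
  top flange (beyond web): d = 2 in → contributes +14.05833 in⁴
  bottom flange (beyond web): d = -2 in → contributes +14.05833 in⁴
Total I = 28.16667 in⁴.

Iy ≈ 28.167 in⁴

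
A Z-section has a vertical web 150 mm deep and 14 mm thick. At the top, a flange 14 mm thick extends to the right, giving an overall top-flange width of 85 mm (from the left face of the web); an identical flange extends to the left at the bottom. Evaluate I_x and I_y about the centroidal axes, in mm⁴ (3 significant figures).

Break the section into simple shapes (no overlaps), measuring from the bottom-left corner of the bounding box.
Web: 14 × 150, A = 2 100 mm², y = 75 mm, Ī = 3 937 500 mm⁴.
Top flange (beyond web): 71 × 14, A = 994 mm², y = 143 mm, Ī = 16 235 mm⁴.
Bottom flange (beyond web): 71 × 14, A = 994 mm², y = 7 mm, Ī = 16 235 mm⁴.
Centroid: ȳ = ΣA·y / ΣA = 75 mm.
Transfer each piece to the centroidal x-axis using Ī + A·d² with d = y − 75:
  web: d = 0 mm → contributes +3 937 500 mm⁴
  top flange (beyond web): d = 68 mm → contributes +4 612 491 mm⁴
  bottom flange (beyond web): d = -68 mm → contributes +4 612 491 mm⁴
Total I = 13 162 483 mm⁴.
For the y-axis: x̄ = 78 mm.
Repeating about the centroidal y-axis gives I_y = 4 460 251 mm⁴.

I_x ≈ 1.32 × 10⁷ mm⁴, I_y ≈ 4.46 × 10⁶ mm⁴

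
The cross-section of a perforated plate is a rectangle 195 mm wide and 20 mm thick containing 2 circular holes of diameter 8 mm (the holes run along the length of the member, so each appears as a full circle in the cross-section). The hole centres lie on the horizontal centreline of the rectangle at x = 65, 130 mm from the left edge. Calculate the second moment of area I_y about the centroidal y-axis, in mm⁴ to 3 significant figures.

I_y ≈ 1.23 × 10⁷ mm⁴

Break the section into simple shapes (no overlaps), measuring from the bottom-left corner of the bounding box.
Plate: 195 × 20, A = 3 900 mm², x = 97.5 mm, Ī = 12 358 125 mm⁴.
Hole 1 (subtracted): ⌀8, A = 50.265 mm², x = 65 mm, Ī = 201.06 mm⁴.
Hole 2 (subtracted): ⌀8, A = 50.265 mm², x = 130 mm, Ī = 201.06 mm⁴.
By symmetry the centroid is at mid-width, x̄ = 97.5 mm.
Transfer each piece to the centroidal y-axis using Ī + A·d² with d = x − 97.5:
  plate: d = 0 mm → contributes +12 358 125 mm⁴
  hole 1: d = -32.5 mm → contributes −53 294 mm⁴
  hole 2: d = 32.5 mm → contributes −53 294 mm⁴
Total I = 12 251 537 mm⁴.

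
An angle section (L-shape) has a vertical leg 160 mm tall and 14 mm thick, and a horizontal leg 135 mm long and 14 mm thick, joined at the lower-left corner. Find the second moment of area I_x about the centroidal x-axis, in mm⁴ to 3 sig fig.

I_x ≈ 9.95 × 10⁶ mm⁴

Treat the section as a set of non-overlapping primitives; coordinates are from the bounding-box lower-left.
Vertical leg: 14 × 160, A = 2 240 mm², y = 80 mm, Ī = 4 778 667 mm⁴.
Horizontal leg (remainder): 121 × 14, A = 1 694 mm², y = 7 mm, Ī = 27 669 mm⁴.
Centroid: ȳ = ΣA·y / ΣA = 48.566 mm.
Transfer each piece to the centroidal x-axis using Ī + A·d² with d = y − 48.566:
  vertical leg: d = 31.434 mm → contributes +6 992 026 mm⁴
  horizontal leg (remainder): d = -41.566 mm → contributes +2 954 424 mm⁴
Total I = 9 946 450 mm⁴.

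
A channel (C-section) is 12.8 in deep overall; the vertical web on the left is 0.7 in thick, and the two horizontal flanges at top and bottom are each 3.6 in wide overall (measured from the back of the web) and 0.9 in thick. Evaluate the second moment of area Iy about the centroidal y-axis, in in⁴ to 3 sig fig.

Iy ≈ 14.7 in⁴

Treat the section as a set of non-overlapping primitives; coordinates are from the bounding-box lower-left.
Web: 0.7 × 12.8, A = 8.96 in², x = 0.35 in, Ī = 0.36587 in⁴.
Top flange (beyond web): 2.9 × 0.9, A = 2.61 in², x = 2.15 in, Ī = 1.8292 in⁴.
Bottom flange (beyond web): 2.9 × 0.9, A = 2.61 in², x = 2.15 in, Ī = 1.8292 in⁴.
Centroid: x̄ = ΣA·x / ΣA = 1.0126 in.
Transfer each piece to the centroidal y-axis using Ī + A·d² with d = x − 1.0126:
  web: d = -0.66262 in → contributes +4.2999 in⁴
  top flange (beyond web): d = 1.1374 in → contributes +5.2055 in⁴
  bottom flange (beyond web): d = 1.1374 in → contributes +5.2055 in⁴
Total I = 14.711 in⁴.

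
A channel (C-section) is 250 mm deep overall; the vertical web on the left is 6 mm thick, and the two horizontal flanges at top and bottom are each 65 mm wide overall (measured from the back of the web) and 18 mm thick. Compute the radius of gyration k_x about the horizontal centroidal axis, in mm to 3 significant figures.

Treat the section as a set of non-overlapping primitives; coordinates are from the bounding-box lower-left.
Web: 6 × 250, A = 1 500 mm², y = 125 mm, Ī = 7 812 500 mm⁴.
Top flange (beyond web): 59 × 18, A = 1 062 mm², y = 241 mm, Ī = 28 674 mm⁴.
Bottom flange (beyond web): 59 × 18, A = 1 062 mm², y = 9 mm, Ī = 28 674 mm⁴.
By symmetry the centroid is at mid-height, ȳ = 125 mm.
Transfer each piece to the horizontal centroidal axis using Ī + A·d² with d = y − 125:
  web: d = 0 mm → contributes +7 812 500 mm⁴
  top flange (beyond web): d = 116 mm → contributes +14 318 946 mm⁴
  bottom flange (beyond web): d = -116 mm → contributes +14 318 946 mm⁴
Total I = 36 450 392 mm⁴.
Radius of gyration: k = √(I/A) = √(36 450 392 / 3 624) = 100.29 mm.

k_x ≈ 100 mm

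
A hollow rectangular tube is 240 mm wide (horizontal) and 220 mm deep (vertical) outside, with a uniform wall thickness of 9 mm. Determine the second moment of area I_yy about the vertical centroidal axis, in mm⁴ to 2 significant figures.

I_yy ≈ 6.9 × 10⁷ mm⁴

Break the section into simple shapes (no overlaps), measuring from the bottom-left corner of the bounding box.
Outer rectangle: 240 × 220, A = 52 800 mm², x = 120 mm, Ī = 253 440 000 mm⁴.
Inner void (subtracted): 222 × 202, A = 44 844 mm², x = 120 mm, Ī = 184 174 308 mm⁴.
By symmetry the centroid is at mid-width, x̄ = 120 mm.
All pieces are centred on the vertical centroidal axis, so I = ΣĪ (holes subtracted) = 69 265 692 mm⁴.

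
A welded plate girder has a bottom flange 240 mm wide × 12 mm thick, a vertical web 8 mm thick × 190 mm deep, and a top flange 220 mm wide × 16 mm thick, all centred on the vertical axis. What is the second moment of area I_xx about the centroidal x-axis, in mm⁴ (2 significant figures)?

I_xx ≈ 7.1 × 10⁷ mm⁴

Break the section into simple shapes (no overlaps), measuring from the bottom-left corner of the bounding box.
Bottom plate: 240 × 12, A = 2 880 mm², y = 6 mm, Ī = 34 560 mm⁴.
Web plate: 8 × 190, A = 1 520 mm², y = 107 mm, Ī = 4 572 667 mm⁴.
Top plate: 220 × 16, A = 3 520 mm², y = 210 mm, Ī = 75 093 mm⁴.
Centroid: ȳ = ΣA·y / ΣA = 116.1 mm.
Transfer each piece to the centroidal x-axis using Ī + A·d² with d = y − 116.1:
  bottom plate: d = -110.1 mm → contributes +34 914 567 mm⁴
  web plate: d = -9.051 mm → contributes +4 697 172 mm⁴
  top plate: d = 93.95 mm → contributes +31 144 400 mm⁴
Total I = 70 756 140 mm⁴.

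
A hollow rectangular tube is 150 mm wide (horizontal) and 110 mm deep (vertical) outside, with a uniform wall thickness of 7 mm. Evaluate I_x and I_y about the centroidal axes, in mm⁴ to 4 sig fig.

Decompose the section into non-overlapping parts with the origin at the bottom-left of its bounding rectangle.
Outer rectangle: 150 × 110, A = 16 500 mm², y = 55 mm, Ī = 16 637 500 mm⁴.
Inner void (subtracted): 136 × 96, A = 13 056 mm², y = 55 mm, Ī = 10 027 008 mm⁴.
By symmetry the centroid is at mid-height, ȳ = 55 mm.
All pieces are centred on the centroidal x-axis, so I = ΣĪ (holes subtracted) = 6 610 492 mm⁴.
Repeating about the centroidal y-axis gives I_y = 10 813 852 mm⁴.

I_x ≈ 6.610 × 10⁶ mm⁴, I_y ≈ 1.081 × 10⁷ mm⁴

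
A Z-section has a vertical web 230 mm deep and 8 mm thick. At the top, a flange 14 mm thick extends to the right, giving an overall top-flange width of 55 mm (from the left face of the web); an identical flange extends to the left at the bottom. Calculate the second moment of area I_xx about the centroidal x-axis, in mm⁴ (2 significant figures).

I_xx ≈ 2.3 × 10⁷ mm⁴

Split into non-overlapping primitives; take the origin at the lower-left of the bounding box.
Web: 8 × 230, A = 1 840 mm², y = 115 mm, Ī = 8 111 333 mm⁴.
Top flange (beyond web): 47 × 14, A = 658 mm², y = 223 mm, Ī = 10 747 mm⁴.
Bottom flange (beyond web): 47 × 14, A = 658 mm², y = 7 mm, Ī = 10 747 mm⁴.
Centroid: ȳ = ΣA·y / ΣA = 115 mm.
Transfer each piece to the centroidal x-axis using Ī + A·d² with d = y − 115:
  web: d = 0 mm → contributes +8 111 333 mm⁴
  top flange (beyond web): d = 108 mm → contributes +7 685 659 mm⁴
  bottom flange (beyond web): d = -108 mm → contributes +7 685 659 mm⁴
Total I = 23 482 652 mm⁴.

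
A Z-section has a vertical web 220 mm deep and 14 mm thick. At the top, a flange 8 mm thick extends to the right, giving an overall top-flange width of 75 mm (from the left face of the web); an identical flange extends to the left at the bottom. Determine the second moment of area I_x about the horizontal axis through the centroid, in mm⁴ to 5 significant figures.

Treat the section as a set of non-overlapping primitives; coordinates are from the bounding-box lower-left.
Web: 14 × 220, A = 3 080 mm², y = 110 mm, Ī = 12 422 667 mm⁴.
Top flange (beyond web): 61 × 8, A = 488 mm², y = 216 mm, Ī = 2602.667 mm⁴.
Bottom flange (beyond web): 61 × 8, A = 488 mm², y = 4 mm, Ī = 2602.667 mm⁴.
Centroid: ȳ = ΣA·y / ΣA = 110 mm.
Transfer each piece to the horizontal axis through the centroid using Ī + A·d² with d = y − 110:
  web: d = 0 mm → contributes +12 422 667 mm⁴
  top flange (beyond web): d = 106 mm → contributes +5 485 771 mm⁴
  bottom flange (beyond web): d = -106 mm → contributes +5 485 771 mm⁴
Total I = 23 394 208 mm⁴.

I_x ≈ 2.3394 × 10⁷ mm⁴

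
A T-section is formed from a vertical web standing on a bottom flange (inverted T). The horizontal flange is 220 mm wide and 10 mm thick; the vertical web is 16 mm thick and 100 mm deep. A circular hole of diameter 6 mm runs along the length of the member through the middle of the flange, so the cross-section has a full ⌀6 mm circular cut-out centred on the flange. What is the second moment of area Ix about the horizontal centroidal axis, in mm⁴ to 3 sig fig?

Split into non-overlapping primitives; take the origin at the lower-left of the bounding box.
Flange: 220 × 10, A = 2 200 mm², y = 5 mm, Ī = 18 333 mm⁴.
Web: 16 × 100, A = 1 600 mm², y = 60 mm, Ī = 1 333 333 mm⁴.
Hole (subtracted): ⌀6, A = 28.274 mm², y = 5 mm, Ī = 63.617 mm⁴.
Centroid: ȳ = ΣA·y / ΣA = 28.331 mm.
Transfer each piece to the horizontal centroidal axis using Ī + A·d² with d = y − 28.331:
  flange: d = -23.331 mm → contributes +1 215 922 mm⁴
  web: d = 31.669 mm → contributes +2 937 964 mm⁴
  hole: d = -23.331 mm → contributes −15 455 mm⁴
Total I = 4 138 431 mm⁴.

Ix ≈ 4.14 × 10⁶ mm⁴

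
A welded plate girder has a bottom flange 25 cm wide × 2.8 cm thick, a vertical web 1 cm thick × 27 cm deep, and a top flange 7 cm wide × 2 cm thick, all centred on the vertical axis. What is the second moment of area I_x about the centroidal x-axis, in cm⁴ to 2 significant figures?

Split into non-overlapping primitives; take the origin at the lower-left of the bounding box.
Bottom plate: 25 × 2.8, A = 70 cm², y = 1.4 cm, Ī = 45.73 cm⁴.
Web plate: 1 × 27, A = 27 cm², y = 16.3 cm, Ī = 1 640 cm⁴.
Top plate: 7 × 2, A = 14 cm², y = 30.8 cm, Ī = 4.667 cm⁴.
Centroid: ȳ = ΣA·y / ΣA = 8.732 cm.
Transfer each piece to the centroidal x-axis using Ī + A·d² with d = y − 8.732:
  bottom plate: d = -7.332 cm → contributes +3 809 cm⁴
  web plate: d = 7.568 cm → contributes +3 186 cm⁴
  top plate: d = 22.07 cm → contributes +6 822 cm⁴
Total I = 13 818 cm⁴.

I_x ≈ 1.4 × 10⁴ cm⁴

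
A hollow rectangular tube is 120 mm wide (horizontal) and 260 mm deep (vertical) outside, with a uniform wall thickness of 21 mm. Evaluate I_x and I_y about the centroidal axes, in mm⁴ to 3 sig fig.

Decompose the section into non-overlapping parts with the origin at the bottom-left of its bounding rectangle.
Outer rectangle: 120 × 260, A = 31 200 mm², y = 130 mm, Ī = 175 760 000 mm⁴.
Inner void (subtracted): 78 × 218, A = 17 004 mm², y = 130 mm, Ī = 67 341 508 mm⁴.
By symmetry the centroid is at mid-height, ȳ = 130 mm.
All pieces are centred on the centroidal x-axis, so I = ΣĪ (holes subtracted) = 108 418 492 mm⁴.
Repeating about the centroidal y-axis gives I_y = 28 818 972 mm⁴.

I_x ≈ 1.08 × 10⁸ mm⁴, I_y ≈ 2.88 × 10⁷ mm⁴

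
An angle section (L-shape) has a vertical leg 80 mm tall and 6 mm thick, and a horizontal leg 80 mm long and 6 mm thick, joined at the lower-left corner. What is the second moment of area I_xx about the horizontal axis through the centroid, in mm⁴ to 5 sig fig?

I_xx ≈ 5.7309 × 10⁵ mm⁴

Decompose the section into non-overlapping parts with the origin at the bottom-left of its bounding rectangle.
Vertical leg: 6 × 80, A = 480 mm², y = 40 mm, Ī = 256 000 mm⁴.
Horizontal leg (remainder): 74 × 6, A = 444 mm², y = 3 mm, Ī = 1 332 mm⁴.
Centroid: ȳ = ΣA·y / ΣA = 22.22078 mm.
Transfer each piece to the horizontal axis through the centroid using Ī + A·d² with d = y − 22.22078:
  vertical leg: d = 17.77922 mm → contributes +407728.3 mm⁴
  horizontal leg (remainder): d = -19.22078 mm → contributes +165362.6 mm⁴
Total I = 573 091 mm⁴.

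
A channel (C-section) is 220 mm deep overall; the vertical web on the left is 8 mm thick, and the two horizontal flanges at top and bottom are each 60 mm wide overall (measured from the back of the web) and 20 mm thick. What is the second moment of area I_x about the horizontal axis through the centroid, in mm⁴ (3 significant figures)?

Treat the section as a set of non-overlapping primitives; coordinates are from the bounding-box lower-left.
Web: 8 × 220, A = 1 760 mm², y = 110 mm, Ī = 7 098 667 mm⁴.
Top flange (beyond web): 52 × 20, A = 1 040 mm², y = 210 mm, Ī = 34 667 mm⁴.
Bottom flange (beyond web): 52 × 20, A = 1 040 mm², y = 10 mm, Ī = 34 667 mm⁴.
By symmetry the centroid is at mid-height, ȳ = 110 mm.
Transfer each piece to the horizontal axis through the centroid using Ī + A·d² with d = y − 110:
  web: d = 0 mm → contributes +7 098 667 mm⁴
  top flange (beyond web): d = 100 mm → contributes +10 434 667 mm⁴
  bottom flange (beyond web): d = -100 mm → contributes +10 434 667 mm⁴
Total I = 27 968 000 mm⁴.

I_x ≈ 2.80 × 10⁷ mm⁴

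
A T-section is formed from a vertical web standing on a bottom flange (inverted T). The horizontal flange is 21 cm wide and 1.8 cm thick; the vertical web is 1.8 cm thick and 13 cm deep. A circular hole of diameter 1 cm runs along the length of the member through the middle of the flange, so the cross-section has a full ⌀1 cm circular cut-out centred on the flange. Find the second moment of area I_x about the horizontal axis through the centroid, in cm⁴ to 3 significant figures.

Decompose the section into non-overlapping parts with the origin at the bottom-left of its bounding rectangle.
Flange: 21 × 1.8, A = 37.8 cm², y = 0.9 cm, Ī = 10.206 cm⁴.
Web: 1.8 × 13, A = 23.4 cm², y = 8.3 cm, Ī = 329.55 cm⁴.
Hole (subtracted): ⌀1, A = 0.7854 cm², y = 0.9 cm, Ī = 0.049087 cm⁴.
Centroid: ȳ = ΣA·y / ΣA = 3.7662 cm.
Transfer each piece to the horizontal axis through the centroid using Ī + A·d² with d = y − 3.7662:
  flange: d = -2.8662 cm → contributes +320.74 cm⁴
  web: d = 4.5338 cm → contributes +810.55 cm⁴
  hole: d = -2.8662 cm → contributes −6.5012 cm⁴
Total I = 1124.8 cm⁴.

I_x ≈ 1120 cm⁴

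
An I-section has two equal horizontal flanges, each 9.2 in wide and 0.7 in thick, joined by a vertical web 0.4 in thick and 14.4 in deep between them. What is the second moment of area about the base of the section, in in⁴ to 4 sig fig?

Treat the section as a set of non-overlapping primitives; coordinates are from the bounding-box lower-left.
Bottom flange: 9.2 × 0.7, A = 6.44 in², y = 0.35 in, Ī = 0.262967 in⁴.
Web: 0.4 × 14.4, A = 5.76 in², y = 7.9 in, Ī = 99.5328 in⁴.
Top flange: 9.2 × 0.7, A = 6.44 in², y = 15.45 in, Ī = 0.262967 in⁴.
Transfer each piece to the base of the section using Ī + A·d² with d = y − 0:
  bottom flange: d = 0.35 in → contributes +1.05187 in⁴
  web: d = 7.9 in → contributes +459.014 in⁴
  top flange: d = 15.45 in → contributes +1537.51 in⁴
Total I = 1997.57 in⁴.

I_base ≈ 1998 in⁴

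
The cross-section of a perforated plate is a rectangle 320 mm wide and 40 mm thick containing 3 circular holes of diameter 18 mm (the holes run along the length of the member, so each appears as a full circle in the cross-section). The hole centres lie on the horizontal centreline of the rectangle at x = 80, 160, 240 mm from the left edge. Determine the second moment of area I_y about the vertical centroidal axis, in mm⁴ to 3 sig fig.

Treat the section as a set of non-overlapping primitives; coordinates are from the bounding-box lower-left.
Plate: 320 × 40, A = 12 800 mm², x = 160 mm, Ī = 109 226 667 mm⁴.
Hole 1 (subtracted): ⌀18, A = 254.47 mm², x = 80 mm, Ī = 5 153 mm⁴.
Hole 2 (subtracted): ⌀18, A = 254.47 mm², x = 160 mm, Ī = 5 153 mm⁴.
Hole 3 (subtracted): ⌀18, A = 254.47 mm², x = 240 mm, Ī = 5 153 mm⁴.
By symmetry the centroid is at mid-width, x̄ = 160 mm.
Transfer each piece to the vertical centroidal axis using Ī + A·d² with d = x − 160:
  plate: d = 0 mm → contributes +109 226 667 mm⁴
  hole 1: d = -80 mm → contributes −1 633 755 mm⁴
  hole 2: d = 0 mm → contributes −5 153 mm⁴
  hole 3: d = 80 mm → contributes −1 633 755 mm⁴
Total I = 105 954 004 mm⁴.

I_y ≈ 1.06 × 10⁸ mm⁴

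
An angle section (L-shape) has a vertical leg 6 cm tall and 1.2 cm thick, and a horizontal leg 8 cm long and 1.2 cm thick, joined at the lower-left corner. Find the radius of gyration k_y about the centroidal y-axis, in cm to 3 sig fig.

k_y ≈ 2.47 cm

Break the section into simple shapes (no overlaps), measuring from the bottom-left corner of the bounding box.
Vertical leg: 1.2 × 6, A = 7.2 cm², x = 0.6 cm, Ī = 0.864 cm⁴.
Horizontal leg (remainder): 6.8 × 1.2, A = 8.16 cm², x = 4.6 cm, Ī = 31.443 cm⁴.
Centroid: x̄ = ΣA·x / ΣA = 2.725 cm.
Transfer each piece to the centroidal y-axis using Ī + A·d² with d = x − 2.725:
  vertical leg: d = -2.125 cm → contributes +33.377 cm⁴
  horizontal leg (remainder): d = 1.875 cm → contributes +60.131 cm⁴
Total I = 93.507 cm⁴.
Radius of gyration: k = √(I/A) = √(93.507 / 15.36) = 2.4673 cm.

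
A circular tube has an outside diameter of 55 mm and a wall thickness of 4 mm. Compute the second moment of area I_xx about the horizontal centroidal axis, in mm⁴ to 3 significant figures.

Decompose the section into non-overlapping parts with the origin at the bottom-left of its bounding rectangle.
Outer circle: ⌀55, A = 2375.8 mm², y = 27.5 mm, Ī = 449 180 mm⁴.
Bore (subtracted): ⌀47, A = 1734.9 mm², y = 27.5 mm, Ī = 239 531 mm⁴.
By symmetry the centroid is at mid-height, ȳ = 27.5 mm.
All pieces are centred on the horizontal centroidal axis, so I = ΣĪ (holes subtracted) = 209 649 mm⁴.

I_xx ≈ 2.10 × 10⁵ mm⁴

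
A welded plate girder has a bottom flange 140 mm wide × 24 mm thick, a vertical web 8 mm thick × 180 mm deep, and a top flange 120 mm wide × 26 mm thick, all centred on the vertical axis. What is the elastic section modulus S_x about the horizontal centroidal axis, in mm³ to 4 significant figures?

Break the section into simple shapes (no overlaps), measuring from the bottom-left corner of the bounding box.
Bottom plate: 140 × 24, A = 3 360 mm², y = 12 mm, Ī = 161 280 mm⁴.
Web plate: 8 × 180, A = 1 440 mm², y = 114 mm, Ī = 3 888 000 mm⁴.
Top plate: 120 × 26, A = 3 120 mm², y = 217 mm, Ī = 175 760 mm⁴.
Centroid: ȳ = ΣA·y / ΣA = 111.303 mm.
Transfer each piece to the horizontal centroidal axis using Ī + A·d² with d = y − 111.303:
  bottom plate: d = -99.303 mm → contributes +33 294 549 mm⁴
  web plate: d = 2.69697 mm → contributes +3 898 474 mm⁴
  top plate: d = 105.697 mm → contributes +35 031 930 mm⁴
Total I = 72 224 953 mm⁴.
Extreme fibre distance c = 118.697 mm; S = I/c = 608 482 mm³.

S_x ≈ 6.085 × 10⁵ mm³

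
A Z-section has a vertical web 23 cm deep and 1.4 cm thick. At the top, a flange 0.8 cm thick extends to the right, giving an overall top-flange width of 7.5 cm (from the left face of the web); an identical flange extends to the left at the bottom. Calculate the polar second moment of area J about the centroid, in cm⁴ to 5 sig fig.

Treat the section as a set of non-overlapping primitives; coordinates are from the bounding-box lower-left.
Web: 1.4 × 23, A = 32.2 cm², y = 11.5 cm, Ī = 1419.483 cm⁴.
Top flange (beyond web): 6.1 × 0.8, A = 4.88 cm², y = 22.6 cm, Ī = 0.2602667 cm⁴.
Bottom flange (beyond web): 6.1 × 0.8, A = 4.88 cm², y = 0.4 cm, Ī = 0.2602667 cm⁴.
Centroid: ȳ = ΣA·y / ΣA = 11.5 cm.
Transfer each piece to the centroidal x-axis using Ī + A·d² with d = y − 11.5:
  web: d = 0 cm → contributes +1419.483 cm⁴
  top flange (beyond web): d = 11.1 cm → contributes +601.5251 cm⁴
  bottom flange (beyond web): d = -11.1 cm → contributes +601.5251 cm⁴
Total I = 2622.533 cm⁴.
For the y-axis: x̄ = 6.8 cm.
Repeating about the centroidal y-axis gives I_y = 172.7735 cm⁴.
Polar second moment: J = I_x + I_y = 2795.307 cm⁴.

J ≈ 2795.3 cm⁴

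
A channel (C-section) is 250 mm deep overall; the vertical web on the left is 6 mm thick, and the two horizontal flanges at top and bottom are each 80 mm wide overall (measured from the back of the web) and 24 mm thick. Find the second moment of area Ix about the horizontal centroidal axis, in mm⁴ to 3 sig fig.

Treat the section as a set of non-overlapping primitives; coordinates are from the bounding-box lower-left.
Web: 6 × 250, A = 1 500 mm², y = 125 mm, Ī = 7 812 500 mm⁴.
Top flange (beyond web): 74 × 24, A = 1 776 mm², y = 238 mm, Ī = 85 248 mm⁴.
Bottom flange (beyond web): 74 × 24, A = 1 776 mm², y = 12 mm, Ī = 85 248 mm⁴.
By symmetry the centroid is at mid-height, ȳ = 125 mm.
Transfer each piece to the horizontal centroidal axis using Ī + A·d² with d = y − 125:
  web: d = 0 mm → contributes +7 812 500 mm⁴
  top flange (beyond web): d = 113 mm → contributes +22 762 992 mm⁴
  bottom flange (beyond web): d = -113 mm → contributes +22 762 992 mm⁴
Total I = 53 338 484 mm⁴.

Ix ≈ 5.33 × 10⁷ mm⁴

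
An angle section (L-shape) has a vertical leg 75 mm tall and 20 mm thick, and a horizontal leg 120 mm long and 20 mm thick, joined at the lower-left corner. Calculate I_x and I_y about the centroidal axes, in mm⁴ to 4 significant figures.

Split into non-overlapping primitives; take the origin at the lower-left of the bounding box.
Vertical leg: 20 × 75, A = 1 500 mm², y = 37.5 mm, Ī = 703 125 mm⁴.
Horizontal leg (remainder): 100 × 20, A = 2 000 mm², y = 10 mm, Ī = 66666.7 mm⁴.
Centroid: ȳ = ΣA·y / ΣA = 21.7857 mm.
Transfer each piece to the centroidal x-axis using Ī + A·d² with d = y − 21.7857:
  vertical leg: d = 15.7143 mm → contributes +1 073 533 mm⁴
  horizontal leg (remainder): d = -11.7857 mm → contributes +344 473 mm⁴
Total I = 1 418 006 mm⁴.
For the y-axis: x̄ = 44.2857 mm.
Repeating about the centroidal y-axis gives I_y = 4 802 381 mm⁴.

I_x ≈ 1.418 × 10⁶ mm⁴, I_y ≈ 4.802 × 10⁶ mm⁴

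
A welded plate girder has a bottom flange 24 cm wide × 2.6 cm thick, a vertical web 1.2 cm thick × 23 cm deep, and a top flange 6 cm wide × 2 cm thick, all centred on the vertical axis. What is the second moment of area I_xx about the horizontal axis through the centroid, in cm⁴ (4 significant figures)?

I_xx ≈ 9229 cm⁴

Split into non-overlapping primitives; take the origin at the lower-left of the bounding box.
Bottom plate: 24 × 2.6, A = 62.4 cm², y = 1.3 cm, Ī = 35.152 cm⁴.
Web plate: 1.2 × 23, A = 27.6 cm², y = 14.1 cm, Ī = 1216.7 cm⁴.
Top plate: 6 × 2, A = 12 cm², y = 26.6 cm, Ī = 4 cm⁴.
Centroid: ȳ = ΣA·y / ΣA = 7.74 cm.
Transfer each piece to the horizontal axis through the centroid using Ī + A·d² with d = y − 7.74:
  bottom plate: d = -6.44 cm → contributes +2623.1 cm⁴
  web plate: d = 6.36 cm → contributes +2333.11 cm⁴
  top plate: d = 18.86 cm → contributes +4272.4 cm⁴
Total I = 9228.61 cm⁴.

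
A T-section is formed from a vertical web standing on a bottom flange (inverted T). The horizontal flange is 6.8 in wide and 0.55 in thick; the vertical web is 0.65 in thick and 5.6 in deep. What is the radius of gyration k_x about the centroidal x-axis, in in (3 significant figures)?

k_x ≈ 1.91 in

Break the section into simple shapes (no overlaps), measuring from the bottom-left corner of the bounding box.
Flange: 6.8 × 0.55, A = 3.74 in², y = 0.275 in, Ī = 0.094279 in⁴.
Web: 0.65 × 5.6, A = 3.64 in², y = 3.35 in, Ī = 9.5125 in⁴.
Centroid: ȳ = ΣA·y / ΣA = 1.7917 in.
Transfer each piece to the centroidal x-axis using Ī + A·d² with d = y − 1.7917:
  flange: d = -1.5167 in → contributes +8.6973 in⁴
  web: d = 1.5583 in → contributes +18.352 in⁴
Total I = 27.049 in⁴.
Radius of gyration: k = √(I/A) = √(27.049 / 7.38) = 1.9145 in.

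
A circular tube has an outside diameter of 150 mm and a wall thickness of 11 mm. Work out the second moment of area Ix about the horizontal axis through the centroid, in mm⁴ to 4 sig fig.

Treat the section as a set of non-overlapping primitives; coordinates are from the bounding-box lower-left.
Outer circle: ⌀150, A = 17671.5 mm², y = 75 mm, Ī = 24 850 489 mm⁴.
Bore (subtracted): ⌀128, A = 12 868 mm², y = 75 mm, Ī = 13 176 795 mm⁴.
By symmetry the centroid is at mid-height, ȳ = 75 mm.
All pieces are centred on the horizontal axis through the centroid, so I = ΣĪ (holes subtracted) = 11 673 694 mm⁴.

Ix ≈ 1.167 × 10⁷ mm⁴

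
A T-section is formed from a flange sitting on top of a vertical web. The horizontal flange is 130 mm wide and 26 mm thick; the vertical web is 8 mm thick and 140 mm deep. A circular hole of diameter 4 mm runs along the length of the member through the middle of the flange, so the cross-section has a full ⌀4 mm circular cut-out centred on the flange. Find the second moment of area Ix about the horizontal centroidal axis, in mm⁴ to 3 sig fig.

Ix ≈ 7.81 × 10⁶ mm⁴

Treat the section as a set of non-overlapping primitives; coordinates are from the bounding-box lower-left.
Flange: 130 × 26, A = 3 380 mm², y = 153 mm, Ī = 190 407 mm⁴.
Web: 8 × 140, A = 1 120 mm², y = 70 mm, Ī = 1 829 333 mm⁴.
Hole (subtracted): ⌀4, A = 12.566 mm², y = 153 mm, Ī = 12.566 mm⁴.
Centroid: ȳ = ΣA·y / ΣA = 132.28 mm.
Transfer each piece to the horizontal centroidal axis using Ī + A·d² with d = y − 132.28:
  flange: d = 20.716 mm → contributes +1 640 890 mm⁴
  web: d = -62.284 mm → contributes +6 174 198 mm⁴
  hole: d = 20.716 mm → contributes −5405.3 mm⁴
Total I = 7 809 683 mm⁴.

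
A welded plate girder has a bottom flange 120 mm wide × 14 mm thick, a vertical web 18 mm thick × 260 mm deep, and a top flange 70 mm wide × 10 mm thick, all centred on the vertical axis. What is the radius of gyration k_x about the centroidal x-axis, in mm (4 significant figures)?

k_x ≈ 98.20 mm

Split into non-overlapping primitives; take the origin at the lower-left of the bounding box.
Bottom plate: 120 × 14, A = 1 680 mm², y = 7 mm, Ī = 27 440 mm⁴.
Web plate: 18 × 260, A = 4 680 mm², y = 144 mm, Ī = 26 364 000 mm⁴.
Top plate: 70 × 10, A = 700 mm², y = 279 mm, Ī = 5833.33 mm⁴.
Centroid: ȳ = ΣA·y / ΣA = 124.785 mm.
Transfer each piece to the centroidal x-axis using Ī + A·d² with d = y − 124.785:
  bottom plate: d = -117.785 mm → contributes +23 334 477 mm⁴
  web plate: d = 19.2153 mm → contributes +28 091 985 mm⁴
  top plate: d = 154.215 mm → contributes +16 653 484 mm⁴
Total I = 68 079 946 mm⁴.
Radius of gyration: k = √(I/A) = √(68 079 946 / 7 060) = 98.199 mm.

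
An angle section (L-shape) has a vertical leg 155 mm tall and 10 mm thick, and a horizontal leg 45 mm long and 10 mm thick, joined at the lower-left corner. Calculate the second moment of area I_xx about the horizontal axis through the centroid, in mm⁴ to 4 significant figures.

Decompose the section into non-overlapping parts with the origin at the bottom-left of its bounding rectangle.
Vertical leg: 10 × 155, A = 1 550 mm², y = 77.5 mm, Ī = 3 103 229 mm⁴.
Horizontal leg (remainder): 35 × 10, A = 350 mm², y = 5 mm, Ī = 2916.67 mm⁴.
Centroid: ȳ = ΣA·y / ΣA = 64.1447 mm.
Transfer each piece to the horizontal axis through the centroid using Ī + A·d² with d = y − 64.1447:
  vertical leg: d = 13.3553 mm → contributes +3 379 692 mm⁴
  horizontal leg (remainder): d = -59.1447 mm → contributes +1 227 252 mm⁴
Total I = 4 606 944 mm⁴.

I_xx ≈ 4.607 × 10⁶ mm⁴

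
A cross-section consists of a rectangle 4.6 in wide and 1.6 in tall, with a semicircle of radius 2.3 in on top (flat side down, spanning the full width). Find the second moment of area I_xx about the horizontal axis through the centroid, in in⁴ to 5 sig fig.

I_xx ≈ 16.954 in⁴

Break the section into simple shapes (no overlaps), measuring from the bottom-left corner of the bounding box.
Rectangular body: 4.6 × 1.6, A = 7.36 in², y = 0.8 in, Ī = 1.570133 in⁴.
Semicircular cap: semicircle r = 2.3, A = 8.309513 in², y = 2.57615 in, Ī = 3.07145 in⁴.
Centroid: ȳ = ΣA·y / ΣA = 1.741889 in.
Transfer each piece to the horizontal axis through the centroid using Ī + A·d² with d = y − 1.741889:
  rectangular body: d = -0.9418891 in → contributes +8.099595 in⁴
  semicircular cap: d = 0.8342612 in → contributes +8.854802 in⁴
Total I = 16.9544 in⁴.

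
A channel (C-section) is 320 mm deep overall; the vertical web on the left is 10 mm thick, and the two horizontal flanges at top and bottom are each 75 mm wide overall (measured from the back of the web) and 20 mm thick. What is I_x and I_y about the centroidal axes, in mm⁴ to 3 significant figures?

I_x ≈ 8.59 × 10⁷ mm⁴, I_y ≈ 2.96 × 10⁶ mm⁴

Break the section into simple shapes (no overlaps), measuring from the bottom-left corner of the bounding box.
Web: 10 × 320, A = 3 200 mm², y = 160 mm, Ī = 27 306 667 mm⁴.
Top flange (beyond web): 65 × 20, A = 1 300 mm², y = 310 mm, Ī = 43 333 mm⁴.
Bottom flange (beyond web): 65 × 20, A = 1 300 mm², y = 10 mm, Ī = 43 333 mm⁴.
By symmetry the centroid is at mid-height, ȳ = 160 mm.
Transfer each piece to the centroidal x-axis using Ī + A·d² with d = y − 160:
  web: d = 0 mm → contributes +27 306 667 mm⁴
  top flange (beyond web): d = 150 mm → contributes +29 293 333 mm⁴
  bottom flange (beyond web): d = -150 mm → contributes +29 293 333 mm⁴
Total I = 85 893 333 mm⁴.
For the y-axis: x̄ = 21.81 mm.
Repeating about the centroidal y-axis gives I_y = 2 959 325 mm⁴.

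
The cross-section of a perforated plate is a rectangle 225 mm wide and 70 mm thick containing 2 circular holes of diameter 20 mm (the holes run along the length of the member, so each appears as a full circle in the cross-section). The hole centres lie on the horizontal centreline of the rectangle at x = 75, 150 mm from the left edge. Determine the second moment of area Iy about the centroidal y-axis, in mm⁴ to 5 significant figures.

Decompose the section into non-overlapping parts with the origin at the bottom-left of its bounding rectangle.
Plate: 225 × 70, A = 15 750 mm², x = 112.5 mm, Ī = 66 445 313 mm⁴.
Hole 1 (subtracted): ⌀20, A = 314.1593 mm², x = 75 mm, Ī = 7853.982 mm⁴.
Hole 2 (subtracted): ⌀20, A = 314.1593 mm², x = 150 mm, Ī = 7853.982 mm⁴.
By symmetry the centroid is at mid-width, x̄ = 112.5 mm.
Transfer each piece to the centroidal y-axis using Ī + A·d² with d = x − 112.5:
  plate: d = 0 mm → contributes +66 445 313 mm⁴
  hole 1: d = -37.5 mm → contributes −449640.4 mm⁴
  hole 2: d = 37.5 mm → contributes −449640.4 mm⁴
Total I = 65 546 032 mm⁴.

Iy ≈ 6.5546 × 10⁷ mm⁴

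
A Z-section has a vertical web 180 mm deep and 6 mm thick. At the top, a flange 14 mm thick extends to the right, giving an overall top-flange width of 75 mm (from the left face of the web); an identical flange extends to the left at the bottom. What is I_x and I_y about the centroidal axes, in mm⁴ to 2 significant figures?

Break the section into simple shapes (no overlaps), measuring from the bottom-left corner of the bounding box.
Web: 6 × 180, A = 1 080 mm², y = 90 mm, Ī = 2 916 000 mm⁴.
Top flange (beyond web): 69 × 14, A = 966 mm², y = 173 mm, Ī = 15 778 mm⁴.
Bottom flange (beyond web): 69 × 14, A = 966 mm², y = 7 mm, Ī = 15 778 mm⁴.
Centroid: ȳ = ΣA·y / ΣA = 90 mm.
Transfer each piece to the centroidal x-axis using Ī + A·d² with d = y − 90:
  web: d = 0 mm → contributes +2 916 000 mm⁴
  top flange (beyond web): d = 83 mm → contributes +6 670 552 mm⁴
  bottom flange (beyond web): d = -83 mm → contributes +6 670 552 mm⁴
Total I = 16 257 104 mm⁴.
For the y-axis: x̄ = 72 mm.
Repeating about the centroidal y-axis gives I_y = 3 486 636 mm⁴.

I_x ≈ 1.6 × 10⁷ mm⁴, I_y ≈ 3.5 × 10⁶ mm⁴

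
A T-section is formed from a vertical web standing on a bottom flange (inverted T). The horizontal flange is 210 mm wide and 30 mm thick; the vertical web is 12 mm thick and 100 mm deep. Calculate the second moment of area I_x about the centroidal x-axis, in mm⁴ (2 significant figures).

I_x ≈ 5.7 × 10⁶ mm⁴

Treat the section as a set of non-overlapping primitives; coordinates are from the bounding-box lower-left.
Flange: 210 × 30, A = 6 300 mm², y = 15 mm, Ī = 472 500 mm⁴.
Web: 12 × 100, A = 1 200 mm², y = 80 mm, Ī = 1 000 000 mm⁴.
Centroid: ȳ = ΣA·y / ΣA = 25.4 mm.
Transfer each piece to the centroidal x-axis using Ī + A·d² with d = y − 25.4:
  flange: d = -10.4 mm → contributes +1 153 908 mm⁴
  web: d = 54.6 mm → contributes +4 577 392 mm⁴
Total I = 5 731 300 mm⁴.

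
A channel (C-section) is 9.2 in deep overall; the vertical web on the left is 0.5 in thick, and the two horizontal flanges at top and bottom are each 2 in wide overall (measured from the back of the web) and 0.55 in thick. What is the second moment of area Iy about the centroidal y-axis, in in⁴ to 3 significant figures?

Split into non-overlapping primitives; take the origin at the lower-left of the bounding box.
Web: 0.5 × 9.2, A = 4.6 in², x = 0.25 in, Ī = 0.095833 in⁴.
Top flange (beyond web): 1.5 × 0.55, A = 0.825 in², x = 1.25 in, Ī = 0.15469 in⁴.
Bottom flange (beyond web): 1.5 × 0.55, A = 0.825 in², x = 1.25 in, Ī = 0.15469 in⁴.
Centroid: x̄ = ΣA·x / ΣA = 0.514 in.
Transfer each piece to the centroidal y-axis using Ī + A·d² with d = x − 0.514:
  web: d = -0.264 in → contributes +0.41643 in⁴
  top flange (beyond web): d = 0.736 in → contributes +0.60159 in⁴
  bottom flange (beyond web): d = 0.736 in → contributes +0.60159 in⁴
Total I = 1.6196 in⁴.

Iy ≈ 1.62 in⁴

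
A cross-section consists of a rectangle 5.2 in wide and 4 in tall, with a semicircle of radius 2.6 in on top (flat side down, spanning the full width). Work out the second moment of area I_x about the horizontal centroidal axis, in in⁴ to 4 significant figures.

I_x ≈ 100.5 in⁴

Decompose the section into non-overlapping parts with the origin at the bottom-left of its bounding rectangle.
Rectangular body: 5.2 × 4, A = 20.8 in², y = 2 in, Ī = 27.7333 in⁴.
Semicircular cap: semicircle r = 2.6, A = 10.6186 in², y = 5.10347 in, Ī = 5.01563 in⁴.
Centroid: ȳ = ΣA·y / ΣA = 3.04889 in.
Transfer each piece to the horizontal centroidal axis using Ī + A·d² with d = y − 3.04889:
  rectangular body: d = -1.04889 in → contributes +50.6167 in⁴
  semicircular cap: d = 2.05459 in → contributes +49.8402 in⁴
Total I = 100.457 in⁴.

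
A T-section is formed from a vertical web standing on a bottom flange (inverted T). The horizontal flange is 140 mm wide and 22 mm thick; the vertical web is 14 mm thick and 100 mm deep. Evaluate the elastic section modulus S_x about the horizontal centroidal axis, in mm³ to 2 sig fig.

Break the section into simple shapes (no overlaps), measuring from the bottom-left corner of the bounding box.
Flange: 140 × 22, A = 3 080 mm², y = 11 mm, Ī = 124 227 mm⁴.
Web: 14 × 100, A = 1 400 mm², y = 72 mm, Ī = 1 166 667 mm⁴.
Centroid: ȳ = ΣA·y / ΣA = 30.06 mm.
Transfer each piece to the horizontal centroidal axis using Ī + A·d² with d = y − 30.06:
  flange: d = -19.06 mm → contributes +1 243 434 mm⁴
  web: d = 41.94 mm → contributes +3 628 922 mm⁴
Total I = 4 872 356 mm⁴.
Extreme fibre distance c = 91.94 mm; S = I/c = 52 996 mm³.

S_x ≈ 5.3 × 10⁴ mm³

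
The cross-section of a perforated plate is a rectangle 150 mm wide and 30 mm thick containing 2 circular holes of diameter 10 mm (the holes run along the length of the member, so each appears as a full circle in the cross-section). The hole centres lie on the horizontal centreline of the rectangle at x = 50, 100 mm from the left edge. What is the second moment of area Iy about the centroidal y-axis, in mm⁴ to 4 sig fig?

Treat the section as a set of non-overlapping primitives; coordinates are from the bounding-box lower-left.
Plate: 150 × 30, A = 4 500 mm², x = 75 mm, Ī = 8 437 500 mm⁴.
Hole 1 (subtracted): ⌀10, A = 78.5398 mm², x = 50 mm, Ī = 490.874 mm⁴.
Hole 2 (subtracted): ⌀10, A = 78.5398 mm², x = 100 mm, Ī = 490.874 mm⁴.
By symmetry the centroid is at mid-width, x̄ = 75 mm.
Transfer each piece to the centroidal y-axis using Ī + A·d² with d = x − 75:
  plate: d = 0 mm → contributes +8 437 500 mm⁴
  hole 1: d = -25 mm → contributes −49578.3 mm⁴
  hole 2: d = 25 mm → contributes −49578.3 mm⁴
Total I = 8 338 343 mm⁴.

Iy ≈ 8.338 × 10⁶ mm⁴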